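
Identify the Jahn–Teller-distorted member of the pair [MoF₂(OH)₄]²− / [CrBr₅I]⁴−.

[MoF₂(OH)₄]²−: Ligand charges: each fluoride is −1; each hydroxide is −1. With an overall charge of −2 the molybdenum centre must be in the +4 oxidation state. Group 6 minus oxidation state 4 gives a d² configuration. The d² configuration leaves the e_g set evenly filled (or empty) — no strong Jahn–Teller driving force.
[CrBr₅I]⁴−: Each bromide is −1; each iodide is −1; balancing the −4 overall charge requires Cr(II). Group 6 minus oxidation state 2 gives a d⁴ configuration. Bromide and iodide are weak-field ligands for a first-row metal, so the complex is high-spin. The t₂g³e_g¹ (high-spin) configuration has an unevenly filled e_g set; the Jahn–Teller theorem predicts a tetragonal distortion (typically axial elongation) to lift the degeneracy.

[CrBr₅I]⁴−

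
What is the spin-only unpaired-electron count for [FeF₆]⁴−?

4 unpaired electrons

Ligand charges: each fluoride is −1. With an overall charge of −4 the iron centre must be in the +2 oxidation state.
Iron is a group-8 element; Fe(II) is therefore d⁶.
The spin state decides the count: Fluoride is a weak-field ligand for a first-row metal, so the complex is high-spin.
An octahedral high-spin d⁶ ion is t₂g⁴e_g², giving 4 unpaired electrons.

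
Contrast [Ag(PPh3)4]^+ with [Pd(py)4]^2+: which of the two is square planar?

[Pd(py)4]^2+

For [Ag(PPh3)4]^+: Triphenylphosphine is neutral; balancing the +1 overall charge requires Ag(I). Ag sits in group 11, so the d-electron count is 11 − 1 = 10. A d¹⁰ ion has no crystal-field stabilisation preference between square planar and tetrahedral, so four ligands adopt the sterically favoured tetrahedral geometry. → tetrahedral.
For [Pd(py)4]^2+: Pyridine is neutral; balancing the +2 overall charge requires Pd(II). Group 10 minus oxidation state 2 gives a d⁸ configuration. A 4d d⁸ ion has a large crystal-field splitting; square planar leaves the high-energy d_{x²−y²} orbital empty and maximises CFSE. → square planar.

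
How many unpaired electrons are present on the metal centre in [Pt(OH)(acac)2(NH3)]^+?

0

Ligand charges: each hydroxide is −1; each acetylacetonate is −1; ammonia is neutral. With an overall charge of +1 the platinum centre must be in the +4 oxidation state.
Pt sits in group 10, so the d-electron count is 10 − 4 = 6.
Counting donor atoms: 1×hydroxide (monodentate) → 1 donor; 2×acetylacetonate (bidentate) → 4 donors; 1×ammonia (monodentate) → 1 donor. Coordination number = 6.
The spin state decides the count: a 5d ion has a large Δₒ and is invariably low-spin.
An octahedral low-spin d⁶ ion is t₂g⁶e_g⁰, giving 0 unpaired electrons.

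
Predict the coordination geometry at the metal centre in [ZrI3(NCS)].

Summing ligand charges against the 0 overall charge gives an oxidation state of +4 for zirconium.
Group 4 minus oxidation state 4 gives a d⁰ configuration.
With 4 monodentate ligands the coordination number is 4.
A d⁰ ion has no crystal-field stabilisation preference between square planar and tetrahedral, so four ligands adopt the sterically favoured tetrahedral geometry.

tetrahedral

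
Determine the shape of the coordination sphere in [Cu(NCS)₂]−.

Each isothiocyanate is −1; balancing the −1 overall charge requires Cu(I).
Cu sits in group 11, so the d-electron count is 11 − 1 = 10.
With 2 monodentate ligands the coordination number is 2.
A d¹⁰ ion with only two ligands adopts a linear arrangement (sp hybridisation; no CFSE preference).

linear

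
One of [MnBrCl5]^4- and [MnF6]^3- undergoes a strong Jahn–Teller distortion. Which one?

[MnF6]^3-

[MnBrCl5]^4-: Each bromide is −1; each chloride is −1; balancing the −4 overall charge requires Mn(II). Group 7 minus oxidation state 2 gives a d⁵ configuration. Bromide and chloride are weak-field ligands for a first-row metal, so the complex is high-spin. The d⁵ configuration leaves the e_g set evenly filled (or empty) — no strong Jahn–Teller driving force.
[MnF6]^3-: Ligand charges: each fluoride is −1. With an overall charge of −3 the manganese centre must be in the +3 oxidation state. Mn sits in group 7, so the d-electron count is 7 − 3 = 4. Fluoride is a weak-field ligand for a first-row metal, so the complex is high-spin. The t₂g³e_g¹ (high-spin) configuration has an unevenly filled e_g set; the Jahn–Teller theorem predicts a tetragonal distortion (typically axial elongation) to lift the degeneracy.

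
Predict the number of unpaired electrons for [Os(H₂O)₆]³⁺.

1 unpaired electron

Summing ligand charges against the +3 overall charge gives an oxidation state of +3 for osmium.
Os sits in group 8, so the d-electron count is 8 − 3 = 5.
The spin state decides the count: a 5d ion has a large Δₒ and is invariably low-spin.
An octahedral low-spin d⁵ ion is t₂g⁵e_g⁰, giving 1 unpaired electron.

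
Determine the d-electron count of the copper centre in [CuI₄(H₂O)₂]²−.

Ligand charges: each iodide is −1; water is neutral. With an overall charge of −2 the copper centre must be in the +2 oxidation state.
Group 11 minus oxidation state 2 gives a d⁹ configuration.

d⁹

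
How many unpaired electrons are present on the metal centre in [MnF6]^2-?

3 unpaired electrons

Each fluoride is −1; balancing the −2 overall charge requires Mn(IV).
Group 7 minus oxidation state 4 gives a d³ configuration.
In an octahedral field the d³ configuration is t₂g³e_g⁰ (only one arrangement possible), giving 3 unpaired electrons.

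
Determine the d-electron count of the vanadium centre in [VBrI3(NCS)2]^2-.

d1

Ligand charges: each bromide is −1; each iodide is −1; each isothiocyanate is −1. With an overall charge of −2 the vanadium centre must be in the +4 oxidation state.
V sits in group 5, so the d-electron count is 5 − 4 = 1.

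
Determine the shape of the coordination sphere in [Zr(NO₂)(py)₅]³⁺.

Each nitro (N-bound nitrite) is −1; pyridine is neutral; balancing the +3 overall charge requires Zr(IV).
Zirconium is a group-4 element; Zr(IV) is therefore d⁰.
Coordination number: 6.
Six donors around a single metal centre give an octahedral coordination sphere.

octahedral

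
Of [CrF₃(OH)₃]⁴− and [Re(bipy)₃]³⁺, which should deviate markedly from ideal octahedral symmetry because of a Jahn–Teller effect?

[CrF₃(OH)₃]⁴−

[CrF₃(OH)₃]⁴−: Summing ligand charges against the −4 overall charge gives an oxidation state of +2 for chromium. Chromium is a group-6 element; Cr(II) is therefore d⁴. Fluoride and hydroxide are weak-field ligands for a first-row metal, so the complex is high-spin. The t₂g³e_g¹ (high-spin) configuration has an unevenly filled e_g set; the Jahn–Teller theorem predicts a tetragonal distortion (typically axial elongation) to lift the degeneracy.
[Re(bipy)₃]³⁺: Ligand charges: 2,2′-bipyridine is neutral. With an overall charge of +3 the rhenium centre must be in the +3 oxidation state. Rhenium is a group-7 element; Re(III) is therefore d⁴. A 5d ion has a large Δₒ and is invariably low-spin. The d⁴ configuration leaves the e_g set evenly filled (or empty) — no strong Jahn–Teller driving force.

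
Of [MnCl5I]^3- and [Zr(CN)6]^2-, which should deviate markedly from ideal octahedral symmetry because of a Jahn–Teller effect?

[MnCl5I]^3-: Summing ligand charges against the −3 overall charge gives an oxidation state of +3 for manganese. Group 7 minus oxidation state 3 gives a d⁴ configuration. Chloride and iodide are weak-field ligands for a first-row metal, so the complex is high-spin. The t₂g³e_g¹ (high-spin) configuration has an unevenly filled e_g set; the Jahn–Teller theorem predicts a tetragonal distortion (typically axial elongation) to lift the degeneracy.
[Zr(CN)6]^2-: Summing ligand charges against the −2 overall charge gives an oxidation state of +4 for zirconium. Group 4 minus oxidation state 4 gives a d⁰ configuration. The d⁰ configuration leaves the e_g set evenly filled (or empty) — no strong Jahn–Teller driving force.

[MnCl5I]^3-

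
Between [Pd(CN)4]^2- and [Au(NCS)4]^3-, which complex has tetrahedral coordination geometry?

For [Pd(CN)4]^2-: Summing ligand charges against the −2 overall charge gives an oxidation state of +2 for palladium. Group 10 minus oxidation state 2 gives a d⁸ configuration. A 4d d⁸ ion has a large crystal-field splitting; square planar leaves the high-energy d_{x²−y²} orbital empty and maximises CFSE. → square planar.
For [Au(NCS)4]^3-: Summing ligand charges against the −3 overall charge gives an oxidation state of +1 for gold. Gold is a group-11 element; Au(I) is therefore d¹⁰. A d¹⁰ ion has no crystal-field stabilisation preference between square planar and tetrahedral, so four ligands adopt the sterically favoured tetrahedral geometry. → tetrahedral.

[Au(NCS)4]^3-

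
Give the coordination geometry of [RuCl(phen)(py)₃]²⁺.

octahedral

Summing ligand charges against the +2 overall charge gives an oxidation state of +3 for ruthenium.
Group 8 minus oxidation state 3 gives a d⁵ configuration.
Counting donor atoms: 1×chloride (monodentate) → 1 donor; 1×1,10-phenanthroline (bidentate) → 2 donors; 3×pyridine (monodentate) → 3 donors. Coordination number = 6.
Six donors around a single metal centre give an octahedral coordination sphere.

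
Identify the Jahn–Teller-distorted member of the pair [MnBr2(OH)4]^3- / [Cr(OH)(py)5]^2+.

[MnBr2(OH)4]^3-

[MnBr2(OH)4]^3-: Ligand charges: each bromide is −1; each hydroxide is −1. With an overall charge of −3 the manganese centre must be in the +3 oxidation state. Group 7 minus oxidation state 3 gives a d⁴ configuration. Bromide and hydroxide are weak-field ligands for a first-row metal, so the complex is high-spin. The t₂g³e_g¹ (high-spin) configuration has an unevenly filled e_g set; the Jahn–Teller theorem predicts a tetragonal distortion (typically axial elongation) to lift the degeneracy.
[Cr(OH)(py)5]^2+: Ligand charges: each hydroxide is −1; pyridine is neutral. With an overall charge of +2 the chromium centre must be in the +3 oxidation state. Cr sits in group 6, so the d-electron count is 6 − 3 = 3. The d³ configuration leaves the e_g set evenly filled (or empty) — no strong Jahn–Teller driving force.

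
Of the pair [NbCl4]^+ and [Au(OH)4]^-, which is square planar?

For [NbCl4]^+: Ligand charges: each chloride is −1. With an overall charge of +1 the niobium centre must be in the +5 oxidation state. Group 5 minus oxidation state 5 gives a d⁰ configuration. A d⁰ ion has no crystal-field stabilisation preference between square planar and tetrahedral, so four ligands adopt the sterically favoured tetrahedral geometry. → tetrahedral.
For [Au(OH)4]^-: Each hydroxide is −1; balancing the −1 overall charge requires Au(III). Group 11 minus oxidation state 3 gives a d⁸ configuration. A 5d d⁸ ion has a large crystal-field splitting; square planar leaves the high-energy d_{x²−y²} orbital empty and maximises CFSE. → square planar.

[Au(OH)4]^-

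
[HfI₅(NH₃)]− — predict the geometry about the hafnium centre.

octahedral

Ligand charges: each iodide is −1; ammonia is neutral. With an overall charge of −1 the hafnium centre must be in the +4 oxidation state.
Hf sits in group 4, so the d-electron count is 4 − 4 = 0.
Coordination number: 6.
Six donors around a single metal centre give an octahedral coordination sphere.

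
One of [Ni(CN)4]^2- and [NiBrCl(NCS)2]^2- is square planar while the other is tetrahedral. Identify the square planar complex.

For [Ni(CN)4]^2-: Ligand charges: each cyanide is −1. With an overall charge of −2 the nickel centre must be in the +2 oxidation state. Group 10 minus oxidation state 2 gives a d⁸ configuration. Cyanide is a strong-field ligand (high in the spectrochemical series). A 3d d⁸ ion with strong-field ligands gains enough CFSE to favour square planar over tetrahedral. → square planar.
For [NiBrCl(NCS)2]^2-: Ligand charges: each bromide is −1; each chloride is −1; each isothiocyanate is −1. With an overall charge of −2 the nickel centre must be in the +2 oxidation state. Nickel is a group-10 element; Ni(II) is therefore d⁸. Bromide, chloride, and isothiocyanate are weak-field ligands. With weak-field ligands the CFSE gain from square planar is small, so a 3d d⁸ ion takes the sterically preferred tetrahedral geometry. → tetrahedral.

[Ni(CN)4]^2-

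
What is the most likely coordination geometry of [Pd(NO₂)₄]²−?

square planar

Each nitro (N-bound nitrite) is −1; balancing the −2 overall charge requires Pd(II).
Palladium is a group-10 element; Pd(II) is therefore d⁸.
Coordination number: 4.
A 4d d⁸ ion has a large crystal-field splitting; square planar leaves the high-energy d_{x²−y²} orbital empty and maximises CFSE.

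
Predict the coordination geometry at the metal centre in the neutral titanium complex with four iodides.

tetrahedral

Ligand charges: each iodide is −1. With an overall charge of 0 the titanium centre must be in the +4 oxidation state.
Titanium is a group-4 element; Ti(IV) is therefore d⁰.
Coordination number: 4.
A d⁰ ion has no crystal-field stabilisation preference between square planar and tetrahedral, so four ligands adopt the sterically favoured tetrahedral geometry.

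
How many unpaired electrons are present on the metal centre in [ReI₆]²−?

Ligand charges: each iodide is −1. With an overall charge of −2 the rhenium centre must be in the +4 oxidation state.
Group 7 minus oxidation state 4 gives a d³ configuration.
In an octahedral field the d³ configuration is t₂g³e_g⁰ (only one arrangement possible), giving 3 unpaired electrons.

3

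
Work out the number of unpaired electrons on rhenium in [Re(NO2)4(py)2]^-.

Each nitro (N-bound nitrite) is −1; pyridine is neutral; balancing the −1 overall charge requires Re(III).
Rhenium is a group-7 element; Re(III) is therefore d⁴.
The spin state decides the count: a 5d ion has a large Δₒ and is invariably low-spin.
An octahedral low-spin d⁴ ion is t₂g⁴e_g⁰, giving 2 unpaired electrons.

2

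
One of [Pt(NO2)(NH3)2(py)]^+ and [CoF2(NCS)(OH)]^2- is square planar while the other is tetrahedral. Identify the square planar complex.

For [Pt(NO2)(NH3)2(py)]^+: Each nitro (N-bound nitrite) is −1; ammonia is neutral; pyridine is neutral; balancing the +1 overall charge requires Pt(II). Group 10 minus oxidation state 2 gives a d⁸ configuration. A 5d d⁸ ion has a large crystal-field splitting; square planar leaves the high-energy d_{x²−y²} orbital empty and maximises CFSE. → square planar.
For [CoF2(NCS)(OH)]^2-: Each fluoride is −1; each isothiocyanate is −1; each hydroxide is −1; balancing the −2 overall charge requires Co(II). Co sits in group 9, so the d-electron count is 9 − 2 = 7. For a high-spin 3d d⁷ ion with weak-field ligands the small Δₜ gives little square-planar CFSE advantage, so four ligands adopt the sterically favoured tetrahedral geometry. → tetrahedral.

[Pt(NO2)(NH3)2(py)]^+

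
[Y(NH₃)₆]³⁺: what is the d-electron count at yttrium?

Summing ligand charges against the +3 overall charge gives an oxidation state of +3 for yttrium.
Y sits in group 3, so the d-electron count is 3 − 3 = 0.

d⁰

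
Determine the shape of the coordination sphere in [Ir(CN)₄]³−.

Ligand charges: each cyanide is −1. With an overall charge of −3 the iridium centre must be in the +1 oxidation state.
Group 9 minus oxidation state 1 gives a d⁸ configuration.
With 4 monodentate ligands the coordination number is 4.
A 5d d⁸ ion has a large crystal-field splitting; square planar leaves the high-energy d_{x²−y²} orbital empty and maximises CFSE.

square planar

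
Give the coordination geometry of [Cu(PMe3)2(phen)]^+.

Summing ligand charges against the +1 overall charge gives an oxidation state of +1 for copper.
Group 11 minus oxidation state 1 gives a d¹⁰ configuration.
Counting donor atoms: 2×trimethylphosphine (monodentate) → 2 donors; 1×1,10-phenanthroline (bidentate) → 2 donors. Coordination number = 4.
A d¹⁰ ion has no crystal-field stabilisation preference between square planar and tetrahedral, so four ligands adopt the sterically favoured tetrahedral geometry.

tetrahedral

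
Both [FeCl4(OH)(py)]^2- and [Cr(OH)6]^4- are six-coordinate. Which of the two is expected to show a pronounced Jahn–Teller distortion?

[Cr(OH)6]^4-

[FeCl4(OH)(py)]^2-: Each chloride is −1; each hydroxide is −1; pyridine is neutral; balancing the −2 overall charge requires Fe(III). Iron is a group-8 element; Fe(III) is therefore d⁵. Chloride and hydroxide are weak-field ligands for a first-row metal, so the complex is high-spin. The d⁵ configuration leaves the e_g set evenly filled (or empty) — no strong Jahn–Teller driving force.
[Cr(OH)6]^4-: Ligand charges: each hydroxide is −1. With an overall charge of −4 the chromium centre must be in the +2 oxidation state. Group 6 minus oxidation state 2 gives a d⁴ configuration. Hydroxide is a weak-field ligand for a first-row metal, so the complex is high-spin. The t₂g³e_g¹ (high-spin) configuration has an unevenly filled e_g set; the Jahn–Teller theorem predicts a tetragonal distortion (typically axial elongation) to lift the degeneracy.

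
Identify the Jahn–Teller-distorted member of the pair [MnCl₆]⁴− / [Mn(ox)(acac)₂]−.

[Mn(ox)(acac)₂]−

[MnCl₆]⁴−: Each chloride is −1; balancing the −4 overall charge requires Mn(II). Mn sits in group 7, so the d-electron count is 7 − 2 = 5. Chloride is a weak-field ligand for a first-row metal, so the complex is high-spin. The d⁵ configuration leaves the e_g set evenly filled (or empty) — no strong Jahn–Teller driving force.
[Mn(ox)(acac)₂]−: Each oxalate is −2; each acetylacetonate is −1; balancing the −1 overall charge requires Mn(III). Manganese is a group-7 element; Mn(III) is therefore d⁴. Acetylacetonate and oxalate are weak-field ligands for a first-row metal, so the complex is high-spin. The t₂g³e_g¹ (high-spin) configuration has an unevenly filled e_g set; the Jahn–Teller theorem predicts a tetragonal distortion (typically axial elongation) to lift the degeneracy.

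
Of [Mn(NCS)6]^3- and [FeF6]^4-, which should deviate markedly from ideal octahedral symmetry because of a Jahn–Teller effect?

[Mn(NCS)6]^3-

[Mn(NCS)6]^3-: Ligand charges: each isothiocyanate is −1. With an overall charge of −3 the manganese centre must be in the +3 oxidation state. Group 7 minus oxidation state 3 gives a d⁴ configuration. Isothiocyanate is a weak-field ligand for a first-row metal, so the complex is high-spin. The t₂g³e_g¹ (high-spin) configuration has an unevenly filled e_g set; the Jahn–Teller theorem predicts a tetragonal distortion (typically axial elongation) to lift the degeneracy.
[FeF6]^4-: Summing ligand charges against the −4 overall charge gives an oxidation state of +2 for iron. Group 8 minus oxidation state 2 gives a d⁶ configuration. Fluoride is a weak-field ligand for a first-row metal, so the complex is high-spin. The d⁶ configuration leaves the e_g set evenly filled (or empty) — no strong Jahn–Teller driving force.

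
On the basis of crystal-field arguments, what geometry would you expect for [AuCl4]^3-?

tetrahedral

Each chloride is −1; balancing the −3 overall charge requires Au(I).
Gold is a group-11 element; Au(I) is therefore d¹⁰.
Coordination number: 4.
A d¹⁰ ion has no crystal-field stabilisation preference between square planar and tetrahedral, so four ligands adopt the sterically favoured tetrahedral geometry.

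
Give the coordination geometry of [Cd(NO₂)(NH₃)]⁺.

Summing ligand charges against the +1 overall charge gives an oxidation state of +2 for cadmium.
Cadmium is a group-12 element; Cd(II) is therefore d¹⁰.
With 2 monodentate ligands the coordination number is 2.
A d¹⁰ ion with only two ligands adopts a linear arrangement (sp hybridisation; no CFSE preference).

linear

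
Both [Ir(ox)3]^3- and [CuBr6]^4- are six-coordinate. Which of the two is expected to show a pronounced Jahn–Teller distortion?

[Ir(ox)3]^3-: Summing ligand charges against the −3 overall charge gives an oxidation state of +3 for iridium. Ir sits in group 9, so the d-electron count is 9 − 3 = 6. A 5d ion has a large Δₒ and is invariably low-spin. The d⁶ configuration leaves the e_g set evenly filled (or empty) — no strong Jahn–Teller driving force.
[CuBr6]^4-: Summing ligand charges against the −4 overall charge gives an oxidation state of +2 for copper. Group 11 minus oxidation state 2 gives a d⁹ configuration. The t₂g⁶e_g³ configuration has an unevenly filled e_g set; the Jahn–Teller theorem predicts a tetragonal distortion (typically axial elongation) to lift the degeneracy.

[CuBr6]^4-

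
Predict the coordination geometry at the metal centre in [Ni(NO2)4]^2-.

Each nitro (N-bound nitrite) is −1; balancing the −2 overall charge requires Ni(II).
Ni sits in group 10, so the d-electron count is 10 − 2 = 8.
With 4 monodentate ligands the coordination number is 4.
Nitro (N-bound nitrite) is a strong-field ligand (high in the spectrochemical series).
A 3d d⁸ ion with strong-field ligands gains enough CFSE to favour square planar over tetrahedral.

square planar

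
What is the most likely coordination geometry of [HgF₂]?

Summing ligand charges against the 0 overall charge gives an oxidation state of +2 for mercury.
Hg sits in group 12, so the d-electron count is 12 − 2 = 10.
Coordination number: 2.
A d¹⁰ ion with only two ligands adopts a linear arrangement (sp hybridisation; no CFSE preference).

linear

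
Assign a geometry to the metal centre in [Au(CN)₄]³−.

tetrahedral

Summing ligand charges against the −3 overall charge gives an oxidation state of +1 for gold.
Group 11 minus oxidation state 1 gives a d¹⁰ configuration.
With 4 monodentate ligands the coordination number is 4.
A d¹⁰ ion has no crystal-field stabilisation preference between square planar and tetrahedral, so four ligands adopt the sterically favoured tetrahedral geometry.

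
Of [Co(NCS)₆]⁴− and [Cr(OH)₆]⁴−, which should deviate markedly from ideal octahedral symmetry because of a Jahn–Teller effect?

[Cr(OH)₆]⁴−

[Co(NCS)₆]⁴−: Summing ligand charges against the −4 overall charge gives an oxidation state of +2 for cobalt. Group 9 minus oxidation state 2 gives a d⁷ configuration. Isothiocyanate is a weak-field ligand for a first-row metal, so the complex is high-spin. The d⁷ configuration leaves the e_g set evenly filled (or empty) — no strong Jahn–Teller driving force.
[Cr(OH)₆]⁴−: Each hydroxide is −1; balancing the −4 overall charge requires Cr(II). Group 6 minus oxidation state 2 gives a d⁴ configuration. Hydroxide is a weak-field ligand for a first-row metal, so the complex is high-spin. The t₂g³e_g¹ (high-spin) configuration has an unevenly filled e_g set; the Jahn–Teller theorem predicts a tetragonal distortion (typically axial elongation) to lift the degeneracy.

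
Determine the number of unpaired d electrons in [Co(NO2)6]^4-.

Each nitro (N-bound nitrite) is −1; balancing the −4 overall charge requires Co(II).
Co sits in group 9, so the d-electron count is 9 − 2 = 7.
The spin state decides the count: Nitro (N-bound nitrite) is a strong-field ligand (high in the spectrochemical series) for a first-row metal, so the complex is low-spin.
An octahedral low-spin d⁷ ion is t₂g⁶e_g¹, giving 1 unpaired electron.

1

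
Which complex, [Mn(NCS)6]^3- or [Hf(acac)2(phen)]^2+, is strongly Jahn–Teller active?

[Mn(NCS)6]^3-: Summing ligand charges against the −3 overall charge gives an oxidation state of +3 for manganese. Group 7 minus oxidation state 3 gives a d⁴ configuration. Isothiocyanate is a weak-field ligand for a first-row metal, so the complex is high-spin. The t₂g³e_g¹ (high-spin) configuration has an unevenly filled e_g set; the Jahn–Teller theorem predicts a tetragonal distortion (typically axial elongation) to lift the degeneracy.
[Hf(acac)2(phen)]^2+: Each acetylacetonate is −1; 1,10-phenanthroline is neutral; balancing the +2 overall charge requires Hf(IV). Hafnium is a group-4 element; Hf(IV) is therefore d⁰. The d⁰ configuration leaves the e_g set evenly filled (or empty) — no strong Jahn–Teller driving force.

[Mn(NCS)6]^3-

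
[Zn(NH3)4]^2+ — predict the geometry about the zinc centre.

tetrahedral

Ammonia is neutral; balancing the +2 overall charge requires Zn(II).
Group 12 minus oxidation state 2 gives a d¹⁰ configuration.
Coordination number: 4.
A d¹⁰ ion has no crystal-field stabilisation preference between square planar and tetrahedral, so four ligands adopt the sterically favoured tetrahedral geometry.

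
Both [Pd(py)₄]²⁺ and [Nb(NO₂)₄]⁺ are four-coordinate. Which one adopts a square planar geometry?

For [Pd(py)₄]²⁺: Pyridine is neutral; balancing the +2 overall charge requires Pd(II). Pd sits in group 10, so the d-electron count is 10 − 2 = 8. A 4d d⁸ ion has a large crystal-field splitting; square planar leaves the high-energy d_{x²−y²} orbital empty and maximises CFSE. → square planar.
For [Nb(NO₂)₄]⁺: Summing ligand charges against the +1 overall charge gives an oxidation state of +5 for niobium. Group 5 minus oxidation state 5 gives a d⁰ configuration. A d⁰ ion has no crystal-field stabilisation preference between square planar and tetrahedral, so four ligands adopt the sterically favoured tetrahedral geometry. → tetrahedral.

[Pd(py)₄]²⁺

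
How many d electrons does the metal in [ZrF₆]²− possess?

Summing ligand charges against the −2 overall charge gives an oxidation state of +4 for zirconium.
Group 4 minus oxidation state 4 gives a d⁰ configuration.

d⁰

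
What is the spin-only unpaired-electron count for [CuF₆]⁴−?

Summing ligand charges against the −4 overall charge gives an oxidation state of +2 for copper.
Group 11 minus oxidation state 2 gives a d⁹ configuration.
In an octahedral field the d⁹ configuration is t₂g⁶e_g³ (only one arrangement possible), giving 1 unpaired electron.

1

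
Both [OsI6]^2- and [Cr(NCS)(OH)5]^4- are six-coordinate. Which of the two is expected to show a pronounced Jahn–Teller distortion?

[Cr(NCS)(OH)5]^4-

[OsI6]^2-: Each iodide is −1; balancing the −2 overall charge requires Os(IV). Os sits in group 8, so the d-electron count is 8 − 4 = 4. A 5d ion has a large Δₒ and is invariably low-spin. The d⁴ configuration leaves the e_g set evenly filled (or empty) — no strong Jahn–Teller driving force.
[Cr(NCS)(OH)5]^4-: Summing ligand charges against the −4 overall charge gives an oxidation state of +2 for chromium. Cr sits in group 6, so the d-electron count is 6 − 2 = 4. Hydroxide and isothiocyanate are weak-field ligands for a first-row metal, so the complex is high-spin. The t₂g³e_g¹ (high-spin) configuration has an unevenly filled e_g set; the Jahn–Teller theorem predicts a tetragonal distortion (typically axial elongation) to lift the degeneracy.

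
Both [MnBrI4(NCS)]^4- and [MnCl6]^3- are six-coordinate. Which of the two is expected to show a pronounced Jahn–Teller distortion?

[MnBrI4(NCS)]^4-: Summing ligand charges against the −4 overall charge gives an oxidation state of +2 for manganese. Manganese is a group-7 element; Mn(II) is therefore d⁵. Bromide, iodide, and isothiocyanate are weak-field ligands for a first-row metal, so the complex is high-spin. The d⁵ configuration leaves the e_g set evenly filled (or empty) — no strong Jahn–Teller driving force.
[MnCl6]^3-: Each chloride is −1; balancing the −3 overall charge requires Mn(III). Manganese is a group-7 element; Mn(III) is therefore d⁴. Chloride is a weak-field ligand for a first-row metal, so the complex is high-spin. The t₂g³e_g¹ (high-spin) configuration has an unevenly filled e_g set; the Jahn–Teller theorem predicts a tetragonal distortion (typically axial elongation) to lift the degeneracy.

[MnCl6]^3-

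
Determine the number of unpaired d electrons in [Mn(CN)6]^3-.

2 unpaired electrons

Each cyanide is −1; balancing the −3 overall charge requires Mn(III).
Mn sits in group 7, so the d-electron count is 7 − 3 = 4.
The spin state decides the count: Cyanide is a strong-field ligand (high in the spectrochemical series) for a first-row metal, so the complex is low-spin.
An octahedral low-spin d⁴ ion is t₂g⁴e_g⁰, giving 2 unpaired electrons.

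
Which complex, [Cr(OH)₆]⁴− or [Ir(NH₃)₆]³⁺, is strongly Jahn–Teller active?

[Cr(OH)₆]⁴−: Each hydroxide is −1; balancing the −4 overall charge requires Cr(II). Chromium is a group-6 element; Cr(II) is therefore d⁴. Hydroxide is a weak-field ligand for a first-row metal, so the complex is high-spin. The t₂g³e_g¹ (high-spin) configuration has an unevenly filled e_g set; the Jahn–Teller theorem predicts a tetragonal distortion (typically axial elongation) to lift the degeneracy.
[Ir(NH₃)₆]³⁺: Ammonia is neutral; balancing the +3 overall charge requires Ir(III). Iridium is a group-9 element; Ir(III) is therefore d⁶. A 5d ion has a large Δₒ and is invariably low-spin. The d⁶ configuration leaves the e_g set evenly filled (or empty) — no strong Jahn–Teller driving force.

[Cr(OH)₆]⁴−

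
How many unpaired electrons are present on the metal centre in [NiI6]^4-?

Summing ligand charges against the −4 overall charge gives an oxidation state of +2 for nickel.
Ni sits in group 10, so the d-electron count is 10 − 2 = 8.
In an octahedral field the d⁸ configuration is t₂g⁶e_g² (only one arrangement possible), giving 2 unpaired electrons.

2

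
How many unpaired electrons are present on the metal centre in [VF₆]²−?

Ligand charges: each fluoride is −1. With an overall charge of −2 the vanadium centre must be in the +4 oxidation state.
V sits in group 5, so the d-electron count is 5 − 4 = 1.
In an octahedral field the d¹ configuration is t₂g¹e_g⁰ (only one arrangement possible), giving 1 unpaired electron.

1 unpaired electron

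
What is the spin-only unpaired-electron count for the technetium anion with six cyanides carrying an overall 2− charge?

Ligand charges: each cyanide is −1. With an overall charge of −2 the technetium centre must be in the +4 oxidation state.
Technetium is a group-7 element; Tc(IV) is therefore d³.
In an octahedral field the d³ configuration is t₂g³e_g⁰ (only one arrangement possible), giving 3 unpaired electrons.

3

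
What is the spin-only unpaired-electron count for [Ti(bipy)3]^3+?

2,2′-bipyridine is neutral; balancing the +3 overall charge requires Ti(III).
Ti sits in group 4, so the d-electron count is 4 − 3 = 1.
Counting donor atoms: 3×2,2′-bipyridine (bidentate) → 6 donors. Coordination number = 6.
In an octahedral field the d¹ configuration is t₂g¹e_g⁰ (only one arrangement possible), giving 1 unpaired electron.

1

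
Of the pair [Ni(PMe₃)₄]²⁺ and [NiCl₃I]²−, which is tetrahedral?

For [Ni(PMe₃)₄]²⁺: Trimethylphosphine is neutral; balancing the +2 overall charge requires Ni(II). Group 10 minus oxidation state 2 gives a d⁸ configuration. Trimethylphosphine is a strong-field ligand (high in the spectrochemical series). A 3d d⁸ ion with strong-field ligands gains enough CFSE to favour square planar over tetrahedral. → square planar.
For [NiCl₃I]²−: Ligand charges: each chloride is −1; each iodide is −1. With an overall charge of −2 the nickel centre must be in the +2 oxidation state. Group 10 minus oxidation state 2 gives a d⁸ configuration. Chloride and iodide are weak-field ligands. With weak-field ligands the CFSE gain from square planar is small, so a 3d d⁸ ion takes the sterically preferred tetrahedral geometry. → tetrahedral.

[NiCl₃I]²−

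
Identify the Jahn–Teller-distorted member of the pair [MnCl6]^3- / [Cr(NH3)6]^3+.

[MnCl6]^3-: Ligand charges: each chloride is −1. With an overall charge of −3 the manganese centre must be in the +3 oxidation state. Group 7 minus oxidation state 3 gives a d⁴ configuration. Chloride is a weak-field ligand for a first-row metal, so the complex is high-spin. The t₂g³e_g¹ (high-spin) configuration has an unevenly filled e_g set; the Jahn–Teller theorem predicts a tetragonal distortion (typically axial elongation) to lift the degeneracy.
[Cr(NH3)6]^3+: Ligand charges: ammonia is neutral. With an overall charge of +3 the chromium centre must be in the +3 oxidation state. Cr sits in group 6, so the d-electron count is 6 − 3 = 3. The d³ configuration leaves the e_g set evenly filled (or empty) — no strong Jahn–Teller driving force.

[MnCl6]^3-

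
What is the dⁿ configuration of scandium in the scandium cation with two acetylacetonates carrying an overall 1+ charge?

Each acetylacetonate is −1; balancing the +1 overall charge requires Sc(III).
Group 3 minus oxidation state 3 gives a d⁰ configuration.

d⁰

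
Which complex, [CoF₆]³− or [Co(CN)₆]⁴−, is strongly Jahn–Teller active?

[CoF₆]³−: Ligand charges: each fluoride is −1. With an overall charge of −3 the cobalt centre must be in the +3 oxidation state. Co sits in group 9, so the d-electron count is 9 − 3 = 6. Fluoride is the one ligand weak enough to leave Co(III) high-spin — [CoF₆]³⁻ is the classic exception. The d⁶ configuration leaves the e_g set evenly filled (or empty) — no strong Jahn–Teller driving force.
[Co(CN)₆]⁴−: Ligand charges: each cyanide is −1. With an overall charge of −4 the cobalt centre must be in the +2 oxidation state. Co sits in group 9, so the d-electron count is 9 − 2 = 7. Cyanide is a strong-field ligand (high in the spectrochemical series) for a first-row metal, so the complex is low-spin. The t₂g⁶e_g¹ (low-spin) configuration has an unevenly filled e_g set; the Jahn–Teller theorem predicts a tetragonal distortion (typically axial elongation) to lift the degeneracy.

[Co(CN)₆]⁴−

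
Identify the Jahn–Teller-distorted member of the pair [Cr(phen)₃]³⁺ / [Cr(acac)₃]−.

[Cr(acac)₃]−

[Cr(phen)₃]³⁺: Summing ligand charges against the +3 overall charge gives an oxidation state of +3 for chromium. Group 6 minus oxidation state 3 gives a d³ configuration. The d³ configuration leaves the e_g set evenly filled (or empty) — no strong Jahn–Teller driving force.
[Cr(acac)₃]−: Summing ligand charges against the −1 overall charge gives an oxidation state of +2 for chromium. Cr sits in group 6, so the d-electron count is 6 − 2 = 4. Acetylacetonate is a weak-field ligand for a first-row metal, so the complex is high-spin. The t₂g³e_g¹ (high-spin) configuration has an unevenly filled e_g set; the Jahn–Teller theorem predicts a tetragonal distortion (typically axial elongation) to lift the degeneracy.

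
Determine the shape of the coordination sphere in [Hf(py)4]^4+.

Summing ligand charges against the +4 overall charge gives an oxidation state of +4 for hafnium.
Group 4 minus oxidation state 4 gives a d⁰ configuration.
Coordination number: 4.
A d⁰ ion has no crystal-field stabilisation preference between square planar and tetrahedral, so four ligands adopt the sterically favoured tetrahedral geometry.

tetrahedral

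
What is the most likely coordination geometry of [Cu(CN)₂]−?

linear

Each cyanide is −1; balancing the −1 overall charge requires Cu(I).
Group 11 minus oxidation state 1 gives a d¹⁰ configuration.
Coordination number: 2.
A d¹⁰ ion with only two ligands adopts a linear arrangement (sp hybridisation; no CFSE preference).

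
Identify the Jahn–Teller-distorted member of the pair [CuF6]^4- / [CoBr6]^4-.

[CuF6]^4-

[CuF6]^4-: Summing ligand charges against the −4 overall charge gives an oxidation state of +2 for copper. Group 11 minus oxidation state 2 gives a d⁹ configuration. The t₂g⁶e_g³ configuration has an unevenly filled e_g set; the Jahn–Teller theorem predicts a tetragonal distortion (typically axial elongation) to lift the degeneracy.
[CoBr6]^4-: Summing ligand charges against the −4 overall charge gives an oxidation state of +2 for cobalt. Co sits in group 9, so the d-electron count is 9 − 2 = 7. Bromide is a weak-field ligand for a first-row metal, so the complex is high-spin. The d⁷ configuration leaves the e_g set evenly filled (or empty) — no strong Jahn–Teller driving force.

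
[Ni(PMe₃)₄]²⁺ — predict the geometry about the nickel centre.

square planar

Summing ligand charges against the +2 overall charge gives an oxidation state of +2 for nickel.
Ni sits in group 10, so the d-electron count is 10 − 2 = 8.
With 4 monodentate ligands the coordination number is 4.
Trimethylphosphine is a strong-field ligand (high in the spectrochemical series).
A 3d d⁸ ion with strong-field ligands gains enough CFSE to favour square planar over tetrahedral.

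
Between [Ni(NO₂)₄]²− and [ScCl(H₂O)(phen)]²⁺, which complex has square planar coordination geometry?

For [Ni(NO₂)₄]²−: Ligand charges: each nitro (N-bound nitrite) is −1. With an overall charge of −2 the nickel centre must be in the +2 oxidation state. Group 10 minus oxidation state 2 gives a d⁸ configuration. Nitro (N-bound nitrite) is a strong-field ligand (high in the spectrochemical series). A 3d d⁸ ion with strong-field ligands gains enough CFSE to favour square planar over tetrahedral. → square planar.
For [ScCl(H₂O)(phen)]²⁺: Each chloride is −1; water is neutral; 1,10-phenanthroline is neutral; balancing the +2 overall charge requires Sc(III). Group 3 minus oxidation state 3 gives a d⁰ configuration. A d⁰ ion has no crystal-field stabilisation preference between square planar and tetrahedral, so four ligands adopt the sterically favoured tetrahedral geometry. → tetrahedral.

[Ni(NO₂)₄]²−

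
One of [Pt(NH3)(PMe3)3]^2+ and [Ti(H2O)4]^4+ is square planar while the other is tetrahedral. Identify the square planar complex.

[Pt(NH3)(PMe3)3]^2+

For [Pt(NH3)(PMe3)3]^2+: Ammonia is neutral; trimethylphosphine is neutral; balancing the +2 overall charge requires Pt(II). Platinum is a group-10 element; Pt(II) is therefore d⁸. A 5d d⁸ ion has a large crystal-field splitting; square planar leaves the high-energy d_{x²−y²} orbital empty and maximises CFSE. → square planar.
For [Ti(H2O)4]^4+: Water is neutral; balancing the +4 overall charge requires Ti(IV). Group 4 minus oxidation state 4 gives a d⁰ configuration. A d⁰ ion has no crystal-field stabilisation preference between square planar and tetrahedral, so four ligands adopt the sterically favoured tetrahedral geometry. → tetrahedral.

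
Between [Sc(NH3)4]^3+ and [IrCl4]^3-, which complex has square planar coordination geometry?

For [Sc(NH3)4]^3+: Ammonia is neutral; balancing the +3 overall charge requires Sc(III). Sc sits in group 3, so the d-electron count is 3 − 3 = 0. A d⁰ ion has no crystal-field stabilisation preference between square planar and tetrahedral, so four ligands adopt the sterically favoured tetrahedral geometry. → tetrahedral.
For [IrCl4]^3-: Ligand charges: each chloride is −1. With an overall charge of −3 the iridium centre must be in the +1 oxidation state. Ir sits in group 9, so the d-electron count is 9 − 1 = 8. A 5d d⁸ ion has a large crystal-field splitting; square planar leaves the high-energy d_{x²−y²} orbital empty and maximises CFSE. → square planar.

[IrCl4]^3-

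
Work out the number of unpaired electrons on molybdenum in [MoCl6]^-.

1

Ligand charges: each chloride is −1. With an overall charge of −1 the molybdenum centre must be in the +5 oxidation state.
Mo sits in group 6, so the d-electron count is 6 − 5 = 1.
In an octahedral field the d¹ configuration is t₂g¹e_g⁰ (only one arrangement possible), giving 1 unpaired electron.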